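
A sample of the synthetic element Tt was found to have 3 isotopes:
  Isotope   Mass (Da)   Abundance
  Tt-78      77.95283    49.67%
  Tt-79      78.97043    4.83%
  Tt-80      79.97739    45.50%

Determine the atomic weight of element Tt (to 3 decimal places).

78.923 Da

Average mass = Σ (abundance × isotope mass) = 0.4967 × 77.95283 + 0.0483 × 78.97043 + 0.4550 × 79.97739
= 38.719171 + 3.814272 + 36.389712 = 78.923155 Da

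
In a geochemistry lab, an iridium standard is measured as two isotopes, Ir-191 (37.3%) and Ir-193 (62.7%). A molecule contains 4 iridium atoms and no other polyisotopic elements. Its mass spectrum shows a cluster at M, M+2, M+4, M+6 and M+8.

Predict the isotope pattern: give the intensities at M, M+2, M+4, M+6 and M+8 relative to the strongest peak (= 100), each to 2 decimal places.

Expanding (0.373 + 0.627)^4:
P(M) = 0.373^4 = 0.019357
P(M+2) = 4 × 0.373^3 × 0.627^1 = 0.130153
P(M+4) = 6 × 0.373^2 × 0.627^2 = 0.328174
P(M+6) = 4 × 0.373^1 × 0.627^3 = 0.367766
P(M+8) = 0.627^4 = 0.154550
The M+6 peak is largest (0.367766); scaling to 100 gives 5.26 : 35.39 : 89.23 : 100.00 : 42.02.

5.26 : 35.39 : 89.23 : 100.00 : 42.02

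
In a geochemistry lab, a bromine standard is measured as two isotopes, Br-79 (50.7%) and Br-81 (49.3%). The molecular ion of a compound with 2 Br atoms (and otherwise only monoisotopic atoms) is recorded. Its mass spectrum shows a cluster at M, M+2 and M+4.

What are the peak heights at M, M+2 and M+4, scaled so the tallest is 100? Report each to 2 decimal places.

Each Br atom is independently Br-79 (p = 0.507) or Br-81 (q = 0.493); the cluster is the binomial expansion (p + q)^2.
P(M) = 0.507^2 = 0.257049
P(M+2) = 2 × 0.507^1 × 0.493^1 = 0.499902
P(M+4) = 0.493^2 = 0.243049
The M+2 peak is largest (0.499902); scaling to 100 gives 51.42 : 100.00 : 48.62.

51.42 : 100.00 : 48.62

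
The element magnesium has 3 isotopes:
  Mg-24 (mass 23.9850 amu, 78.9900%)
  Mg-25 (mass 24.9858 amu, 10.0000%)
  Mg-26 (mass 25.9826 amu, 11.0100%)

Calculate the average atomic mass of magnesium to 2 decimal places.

Average mass = Σ (abundance × isotope mass) = 0.789900 × 23.9850 + 0.100000 × 24.9858 + 0.110100 × 25.9826
= 18.94575 + 2.49858 + 2.86068 = 24.30501 amu

24.31 amu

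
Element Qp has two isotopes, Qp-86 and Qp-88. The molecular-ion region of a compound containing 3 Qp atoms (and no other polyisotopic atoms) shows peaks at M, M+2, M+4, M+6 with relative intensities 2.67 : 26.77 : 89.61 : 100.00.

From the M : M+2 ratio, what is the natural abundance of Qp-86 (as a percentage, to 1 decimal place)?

If p is the fraction of Qp that is Qp-86, then I(M+2)/I(M) = [C(3,1)·p^2·(1−p)] / p^3 = 3·(1−p)/p = 26.77/2.67 = 10.0262
(1−p)/p = 10.0262/3 = 3.3421  ⇒  p = 1/(1 + 3.3421) = 0.2303
Qp-86: 23.0%, Qp-88: 77.0%.

23.0%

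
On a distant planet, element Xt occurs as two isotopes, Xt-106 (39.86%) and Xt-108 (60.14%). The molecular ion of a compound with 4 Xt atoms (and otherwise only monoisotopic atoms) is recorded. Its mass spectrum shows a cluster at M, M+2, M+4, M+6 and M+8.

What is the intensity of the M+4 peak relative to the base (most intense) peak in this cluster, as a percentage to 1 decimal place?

Binomial terms of (0.3986 + 0.6014)^4: M 0.0252, M+2 0.1523, M+4 0.3448, M+6 0.3468, M+8 0.1308 → M+6 is the base peak.
P(M+6) = C(4,3) × 0.3986^1 × 0.6014^3 = 4 × 0.3986 × 0.21751553 = 0.346807 (base)
P(M+4) = C(4,2) × 0.3986^2 × 0.6014^2 = 6 × 0.15888196 × 0.36168196 = 0.344788
Relative intensity = 0.344788 / 0.346807 × 100 = 99.4

99.4%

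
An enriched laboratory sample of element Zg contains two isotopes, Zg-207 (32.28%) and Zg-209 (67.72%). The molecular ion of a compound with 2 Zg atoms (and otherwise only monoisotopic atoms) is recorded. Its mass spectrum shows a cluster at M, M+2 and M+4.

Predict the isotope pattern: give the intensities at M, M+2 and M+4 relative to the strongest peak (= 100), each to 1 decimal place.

Each Zg atom is independently Zg-207 (p = 0.3228) or Zg-209 (q = 0.6772); the cluster is the binomial expansion (p + q)^2.
P(M) = 0.3228^2 = 0.104200
P(M+2) = 2 × 0.3228^1 × 0.6772^1 = 0.437200
P(M+4) = 0.6772^2 = 0.458600
The M+4 peak is largest (0.458600); scaling to 100 gives 22.7 : 95.3 : 100.0.

22.7 : 95.3 : 100.0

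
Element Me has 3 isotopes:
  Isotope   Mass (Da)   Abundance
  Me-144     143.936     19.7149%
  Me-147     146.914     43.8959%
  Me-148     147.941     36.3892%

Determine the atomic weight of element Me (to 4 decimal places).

146.7006 Da

Weight each isotope mass by its fractional abundance: 0.197149 × 143.936 + 0.438959 × 146.914 + 0.363892 × 147.941
= 28.37684 + 64.48922 + 53.83455 = 146.70061 Da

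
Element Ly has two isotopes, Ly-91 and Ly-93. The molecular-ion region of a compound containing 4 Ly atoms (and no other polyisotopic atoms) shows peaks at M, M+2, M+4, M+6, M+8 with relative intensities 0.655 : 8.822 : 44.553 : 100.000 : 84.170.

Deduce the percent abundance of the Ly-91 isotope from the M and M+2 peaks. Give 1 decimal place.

22.9%

Let p = fractional abundance of Ly-91. I(M+2)/I(M) = [C(4,1)·p^3·(1−p)] / p^4 = 4·(1−p)/p = 8.822/0.655 = 13.4687
(1−p)/p = 13.4687/4 = 3.3672  ⇒  p = 1/(1 + 3.3672) = 0.2290
Ly-91: 22.9%, Ly-93: 77.1%.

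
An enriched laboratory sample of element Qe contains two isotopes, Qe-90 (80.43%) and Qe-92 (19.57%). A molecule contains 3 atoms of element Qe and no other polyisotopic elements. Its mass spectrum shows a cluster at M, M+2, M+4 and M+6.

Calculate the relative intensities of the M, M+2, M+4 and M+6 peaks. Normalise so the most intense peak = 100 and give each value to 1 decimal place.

100.0 : 73.0 : 17.8 : 1.4

The 3 Qe atoms are independent, so intensities follow the terms of (0.8043 + 0.1957)^3.
P(M) = 0.8043^3 = 0.520300
P(M+2) = 3 × 0.8043^2 × 0.1957^1 = 0.379794
P(M+4) = 3 × 0.8043^1 × 0.1957^2 = 0.092410
P(M+6) = 0.1957^3 = 0.007495
The M peak is largest (0.520300); scaling to 100 gives 100.0 : 73.0 : 17.8 : 1.4.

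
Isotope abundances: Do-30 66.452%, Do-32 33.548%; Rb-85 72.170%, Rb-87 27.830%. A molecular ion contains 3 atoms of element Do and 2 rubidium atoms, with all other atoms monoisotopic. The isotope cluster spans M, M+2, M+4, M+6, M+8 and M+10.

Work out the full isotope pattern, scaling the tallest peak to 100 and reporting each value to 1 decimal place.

43.7 : 100.0 : 91.1 : 41.3 : 9.3 : 0.8

Element Do pattern (n=3): 0.29344328 : 0.44443065 : 0.22436886 : 0.03775721
Rubidium pattern (n=2): 0.52085089 : 0.40169822 : 0.07745089
Convolve the two distributions (both contribute in 2-u steps):
  M: 0.29344328×0.52085089 = 0.152840
  M+2: 0.29344328×0.40169822 + 0.44443065×0.52085089 = 0.349358
  M+4: 0.29344328×0.07745089 + 0.44443065×0.40169822 + 0.22436886×0.52085089 = 0.318117
  M+6: 0.44443065×0.07745089 + 0.22436886×0.40169822 + 0.03775721×0.52085089 = 0.144216
  M+8: 0.22436886×0.07745089 + 0.03775721×0.40169822 = 0.032545
  M+10: 0.03775721×0.07745089 = 0.002924
Scale to base peak (0.349358) = 100: 43.7 : 100.0 : 91.1 : 41.3 : 9.3 : 0.8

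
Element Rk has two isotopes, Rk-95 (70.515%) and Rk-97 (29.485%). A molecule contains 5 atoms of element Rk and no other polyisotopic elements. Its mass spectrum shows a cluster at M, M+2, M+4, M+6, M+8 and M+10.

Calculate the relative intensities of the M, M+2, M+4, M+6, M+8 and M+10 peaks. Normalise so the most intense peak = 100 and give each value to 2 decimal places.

The 5 Rk atoms are independent, so intensities follow the terms of (0.70515 + 0.29485)^5.
P(M) = 0.70515^5 = 0.174344
P(M+2) = 5 × 0.70515^4 × 0.29485^1 = 0.364500
P(M+4) = 10 × 0.70515^3 × 0.29485^2 = 0.304822
P(M+6) = 10 × 0.70515^2 × 0.29485^3 = 0.127458
P(M+8) = 5 × 0.70515^1 × 0.29485^4 = 0.026647
P(M+10) = 0.29485^5 = 0.002228
The M+2 peak is largest (0.364500); scaling to 100 gives 47.83 : 100.00 : 83.63 : 34.97 : 7.31 : 0.61.

47.83 : 100.00 : 83.63 : 34.97 : 7.31 : 0.61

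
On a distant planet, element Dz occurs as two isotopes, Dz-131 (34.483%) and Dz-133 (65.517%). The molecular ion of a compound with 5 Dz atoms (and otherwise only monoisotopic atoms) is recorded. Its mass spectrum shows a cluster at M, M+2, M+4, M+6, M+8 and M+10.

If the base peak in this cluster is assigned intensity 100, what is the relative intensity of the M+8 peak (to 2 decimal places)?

95.00

Term probabilities: M 0.0049, M+2 0.0463, M+4 0.1760, M+6 0.3344, M+8 0.3177, M+10 0.1207. Base peak = M+6.
P(M+6) = C(5,3) × 0.34483^2 × 0.65517^3 = 10 × 0.11890773 × 0.28123023 = 0.334404 (base)
P(M+8) = C(5,4) × 0.34483^1 × 0.65517^4 = 5 × 0.34483 × 0.18425361 = 0.317681
Relative intensity = 0.317681 / 0.334404 × 100 = 95.00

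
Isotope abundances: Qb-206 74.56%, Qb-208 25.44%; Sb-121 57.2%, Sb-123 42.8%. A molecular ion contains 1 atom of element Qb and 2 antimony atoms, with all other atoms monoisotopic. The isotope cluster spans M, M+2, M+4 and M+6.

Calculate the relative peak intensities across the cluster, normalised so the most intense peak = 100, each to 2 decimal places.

Element Qb pattern (n=1): 0.7456 : 0.2544
Antimony pattern (n=2): 0.327184 : 0.489632 : 0.183184
Convolve the two distributions (both contribute in 2-u steps):
  M: 0.7456×0.327184 = 0.243948
  M+2: 0.7456×0.489632 + 0.2544×0.327184 = 0.448305
  M+4: 0.7456×0.183184 + 0.2544×0.489632 = 0.261144
  M+6: 0.2544×0.183184 = 0.046602
Scale to base peak (0.448305) = 100: 54.42 : 100.00 : 58.25 : 10.40

54.42 : 100.00 : 58.25 : 10.40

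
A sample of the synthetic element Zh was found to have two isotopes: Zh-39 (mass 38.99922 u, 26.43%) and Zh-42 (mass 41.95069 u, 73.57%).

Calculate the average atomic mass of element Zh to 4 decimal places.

Weight each isotope mass by its fractional abundance: 0.2643 × 38.99922 + 0.7357 × 41.95069
= 10.307494 + 30.863123 = 41.170617 u

41.1706 u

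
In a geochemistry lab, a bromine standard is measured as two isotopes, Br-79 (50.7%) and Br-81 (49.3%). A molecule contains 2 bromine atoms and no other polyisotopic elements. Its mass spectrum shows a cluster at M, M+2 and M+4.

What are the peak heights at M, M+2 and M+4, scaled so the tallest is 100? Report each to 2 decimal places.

51.42 : 100.00 : 48.62

Each Br atom is independently Br-79 (p = 0.507) or Br-81 (q = 0.493); the cluster is the binomial expansion (p + q)^2.
P(M) = 0.507^2 = 0.257049
P(M+2) = 2 × 0.507^1 × 0.493^1 = 0.499902
P(M+4) = 0.493^2 = 0.243049
The M+2 peak is largest (0.499902); scaling to 100 gives 51.42 : 100.00 : 48.62.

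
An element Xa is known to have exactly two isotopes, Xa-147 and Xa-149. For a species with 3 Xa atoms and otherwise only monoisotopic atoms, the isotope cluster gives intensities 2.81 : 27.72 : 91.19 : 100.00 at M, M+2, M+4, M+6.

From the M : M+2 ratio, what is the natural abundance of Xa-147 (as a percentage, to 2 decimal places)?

Write p for the Xa-147 fraction. I(M+2)/I(M) = [C(3,1)·p^2·(1−p)] / p^3 = 3·(1−p)/p = 27.72/2.81 = 9.8648
(1−p)/p = 9.8648/3 = 3.2883  ⇒  p = 1/(1 + 3.2883) = 0.2332
Xa-147: 23.32%, Xa-149: 76.68%.

23.32%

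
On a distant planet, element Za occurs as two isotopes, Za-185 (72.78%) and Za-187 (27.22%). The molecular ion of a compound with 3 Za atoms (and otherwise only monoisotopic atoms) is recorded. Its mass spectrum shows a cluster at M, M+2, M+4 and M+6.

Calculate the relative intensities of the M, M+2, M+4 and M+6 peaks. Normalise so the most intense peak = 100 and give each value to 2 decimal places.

Each Za atom is independently Za-185 (p = 0.7278) or Za-187 (q = 0.2722); the cluster is the binomial expansion (p + q)^3.
P(M) = 0.7278^3 = 0.385510
P(M+2) = 3 × 0.7278^2 × 0.2722^1 = 0.432547
P(M+4) = 3 × 0.7278^1 × 0.2722^2 = 0.161774
P(M+6) = 0.2722^3 = 0.020168
The M+2 peak is largest (0.432547); scaling to 100 gives 89.13 : 100.00 : 37.40 : 4.66.

89.13 : 100.00 : 37.40 : 4.66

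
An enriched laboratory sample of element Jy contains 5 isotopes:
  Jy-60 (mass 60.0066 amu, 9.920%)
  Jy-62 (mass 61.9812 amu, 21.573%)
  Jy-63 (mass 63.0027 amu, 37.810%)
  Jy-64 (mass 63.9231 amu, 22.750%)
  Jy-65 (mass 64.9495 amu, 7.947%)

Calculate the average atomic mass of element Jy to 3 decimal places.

The abundance-weighted mean is 0.09920 × 60.0066 + 0.21573 × 61.9812 + 0.37810 × 63.0027 + 0.22750 × 63.9231 + 0.07947 × 64.9495
= 5.95265 + 13.37120 + 23.82132 + 14.54251 + 5.16154 = 62.84922 amu

62.849 amu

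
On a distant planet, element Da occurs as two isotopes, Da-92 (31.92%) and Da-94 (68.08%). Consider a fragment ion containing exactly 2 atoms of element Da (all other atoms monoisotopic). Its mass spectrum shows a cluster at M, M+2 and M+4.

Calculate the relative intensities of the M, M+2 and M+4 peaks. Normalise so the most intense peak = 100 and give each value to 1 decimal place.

The 2 Da atoms are independent, so intensities follow the terms of (0.3192 + 0.6808)^2.
P(M) = 0.3192^2 = 0.101889
P(M+2) = 2 × 0.3192^1 × 0.6808^1 = 0.434623
P(M+4) = 0.6808^2 = 0.463489
The M+4 peak is largest (0.463489); scaling to 100 gives 22.0 : 93.8 : 100.0.

22.0 : 93.8 : 100.0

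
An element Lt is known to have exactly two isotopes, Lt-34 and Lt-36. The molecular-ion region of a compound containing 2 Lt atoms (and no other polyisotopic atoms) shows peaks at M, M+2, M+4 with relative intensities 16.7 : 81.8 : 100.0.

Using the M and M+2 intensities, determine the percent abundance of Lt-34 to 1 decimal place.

Let p = fractional abundance of Lt-34. I(M+2)/I(M) = [C(2,1)·p^1·(1−p)] / p^2 = 2·(1−p)/p = 81.8/16.7 = 4.8982
(1−p)/p = 4.8982/2 = 2.4491  ⇒  p = 1/(1 + 2.4491) = 0.2899
Lt-34: 29.0%, Lt-36: 71.0%.

29.0%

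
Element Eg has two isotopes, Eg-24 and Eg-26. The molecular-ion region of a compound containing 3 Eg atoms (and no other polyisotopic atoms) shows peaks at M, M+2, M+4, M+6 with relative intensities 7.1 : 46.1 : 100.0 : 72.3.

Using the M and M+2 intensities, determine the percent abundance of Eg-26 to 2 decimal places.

Write p for the Eg-24 fraction. I(M+2)/I(M) = [C(3,1)·p^2·(1−p)] / p^3 = 3·(1−p)/p = 46.1/7.1 = 6.4930
(1−p)/p = 6.4930/3 = 2.1643  ⇒  p = 1/(1 + 2.1643) = 0.3160
Eg-24: 31.60%, Eg-26: 68.40%.

68.40%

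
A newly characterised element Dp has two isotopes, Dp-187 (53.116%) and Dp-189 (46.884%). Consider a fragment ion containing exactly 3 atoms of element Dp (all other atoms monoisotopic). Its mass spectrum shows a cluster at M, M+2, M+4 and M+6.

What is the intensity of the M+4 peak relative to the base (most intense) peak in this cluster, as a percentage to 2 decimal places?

Binomial terms of (0.53116 + 0.46884)^3: M 0.1499, M+2 0.3968, M+4 0.3503, M+6 0.1031 → M+2 is the base peak.
P(M+2) = C(3,1) × 0.53116^2 × 0.46884^1 = 3 × 0.28213095 × 0.46884 = 0.396823 (base)
P(M+4) = C(3,2) × 0.53116^1 × 0.46884^2 = 3 × 0.53116 × 0.21981095 = 0.350264
Relative intensity = 0.350264 / 0.396823 × 100 = 88.27

88.27%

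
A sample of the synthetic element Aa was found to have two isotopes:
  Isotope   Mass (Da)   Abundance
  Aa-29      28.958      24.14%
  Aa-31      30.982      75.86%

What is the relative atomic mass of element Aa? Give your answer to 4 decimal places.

30.4934 Da

Average mass = Σ (abundance × isotope mass) = 0.2414 × 28.958 + 0.7586 × 30.982
= 6.99046 + 23.50295 = 30.49341 Da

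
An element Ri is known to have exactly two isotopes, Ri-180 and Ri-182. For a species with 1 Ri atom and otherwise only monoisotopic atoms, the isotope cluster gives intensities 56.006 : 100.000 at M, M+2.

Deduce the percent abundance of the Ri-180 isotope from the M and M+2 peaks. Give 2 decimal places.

35.90%

Let p = fractional abundance of Ri-180. I(M+2)/I(M) = [C(1,1)·p^0·(1−p)] / p^1 = 1·(1−p)/p = 100.000/56.006 = 1.7855
(1−p)/p = 1.7855/1 = 1.7855  ⇒  p = 1/(1 + 1.7855) = 0.3590
Ri-180: 35.90%, Ri-182: 64.10%.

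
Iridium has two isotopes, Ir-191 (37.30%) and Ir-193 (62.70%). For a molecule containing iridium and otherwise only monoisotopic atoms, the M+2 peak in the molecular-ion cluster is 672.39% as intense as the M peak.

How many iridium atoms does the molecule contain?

4

For n independent Ir atoms, I(M+2)/I(M) = n · (abundance Ir-193) / (abundance Ir-191) = n · 0.6270/0.3730.
n = 6.7239 × 0.3730/0.6270 = 4.00 ≈ 4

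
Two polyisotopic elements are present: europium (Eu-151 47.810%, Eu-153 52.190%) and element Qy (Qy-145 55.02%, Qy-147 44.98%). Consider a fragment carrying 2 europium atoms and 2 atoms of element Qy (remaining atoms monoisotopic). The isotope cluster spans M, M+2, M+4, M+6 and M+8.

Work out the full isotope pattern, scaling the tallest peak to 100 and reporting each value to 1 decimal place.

Europium pattern (n=2): 0.22857961 : 0.49904078 : 0.27237961
Element Qy pattern (n=2): 0.30272004 : 0.49495992 : 0.20232004
Convolve the two distributions (both contribute in 2-u steps):
  M: 0.22857961×0.30272004 = 0.069196
  M+2: 0.22857961×0.49495992 + 0.49904078×0.30272004 = 0.264207
  M+4: 0.22857961×0.20232004 + 0.49904078×0.49495992 + 0.27237961×0.30272004 = 0.375706
  M+6: 0.49904078×0.20232004 + 0.27237961×0.49495992 = 0.235783
  M+8: 0.27237961×0.20232004 = 0.055108
Scale to base peak (0.375706) = 100: 18.4 : 70.3 : 100.0 : 62.8 : 14.7

18.4 : 70.3 : 100.0 : 62.8 : 14.7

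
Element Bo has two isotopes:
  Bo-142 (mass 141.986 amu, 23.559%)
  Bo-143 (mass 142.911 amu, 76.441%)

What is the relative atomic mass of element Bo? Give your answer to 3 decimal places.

142.693 amu

The abundance-weighted mean is 0.23559 × 141.986 + 0.76441 × 142.911
= 33.4505 + 109.2426 = 142.6931 amu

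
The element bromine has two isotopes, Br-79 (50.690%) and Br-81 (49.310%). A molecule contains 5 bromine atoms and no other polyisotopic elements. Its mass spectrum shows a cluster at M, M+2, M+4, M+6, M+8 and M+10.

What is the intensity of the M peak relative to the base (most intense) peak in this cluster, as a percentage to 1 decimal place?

10.6%

(0.50690 + 0.49310)^5 gives M 0.0335, M+2 0.1628, M+4 0.3167, M+6 0.3081, M+8 0.1498, M+10 0.0292; the largest is M+4.
P(M+4) = C(5,2) × 0.50690^3 × 0.49310^2 = 10 × 0.13024674 × 0.24314761 = 0.316692 (base)
P(M) = C(5,0) × 0.50690^5 × 0.49310^0 = 1 × 0.03346659 × 1.0000 = 0.033467
Relative intensity = 0.033467 / 0.316692 × 100 = 10.6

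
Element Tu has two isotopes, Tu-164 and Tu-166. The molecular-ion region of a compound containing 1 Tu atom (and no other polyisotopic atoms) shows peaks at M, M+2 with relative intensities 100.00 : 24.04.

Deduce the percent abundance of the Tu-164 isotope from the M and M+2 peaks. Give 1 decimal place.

If p is the fraction of Tu that is Tu-164, then I(M+2)/I(M) = [C(1,1)·p^0·(1−p)] / p^1 = 1·(1−p)/p = 24.04/100.00 = 0.2404
(1−p)/p = 0.2404/1 = 0.2404  ⇒  p = 1/(1 + 0.2404) = 0.8062
Tu-164: 80.6%, Tu-166: 19.4%.

80.6%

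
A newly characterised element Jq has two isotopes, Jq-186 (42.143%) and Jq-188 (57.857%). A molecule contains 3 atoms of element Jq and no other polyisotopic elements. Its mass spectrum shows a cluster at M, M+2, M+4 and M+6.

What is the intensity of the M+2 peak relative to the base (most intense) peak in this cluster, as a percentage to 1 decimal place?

Binomial terms of (0.42143 + 0.57857)^3: M 0.0748, M+2 0.3083, M+4 0.4232, M+6 0.1937 → M+4 is the base peak.
P(M+4) = C(3,2) × 0.42143^1 × 0.57857^2 = 3 × 0.42143 × 0.33474324 = 0.423213 (base)
P(M+2) = C(3,1) × 0.42143^2 × 0.57857^1 = 3 × 0.17760324 × 0.57857 = 0.308268
Relative intensity = 0.308268 / 0.423213 × 100 = 72.8

72.8%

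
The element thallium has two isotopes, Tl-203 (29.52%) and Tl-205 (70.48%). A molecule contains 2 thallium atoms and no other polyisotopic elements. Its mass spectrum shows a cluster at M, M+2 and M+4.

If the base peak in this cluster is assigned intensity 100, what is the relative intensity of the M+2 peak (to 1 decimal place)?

(0.2952 + 0.7048)^2 gives M 0.0871, M+2 0.4161, M+4 0.4967; the largest is M+4.
P(M+4) = C(2,2) × 0.2952^0 × 0.7048^2 = 1 × 1.0000 × 0.49674304 = 0.496743 (base)
P(M+2) = C(2,1) × 0.2952^1 × 0.7048^1 = 2 × 0.2952 × 0.7048 = 0.416114
Relative intensity = 0.416114 / 0.496743 × 100 = 83.8

83.8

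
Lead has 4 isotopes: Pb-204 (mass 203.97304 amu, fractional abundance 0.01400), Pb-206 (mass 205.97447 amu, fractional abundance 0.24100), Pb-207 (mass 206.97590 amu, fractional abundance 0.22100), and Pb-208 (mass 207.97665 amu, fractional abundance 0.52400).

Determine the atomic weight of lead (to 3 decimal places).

Weight each isotope mass by its fractional abundance: 0.01400 × 203.97304 + 0.24100 × 205.97447 + 0.22100 × 206.97590 + 0.52400 × 207.97665
= 2.855623 + 49.639847 + 45.741674 + 108.979765 = 207.216909 amu

207.217 amu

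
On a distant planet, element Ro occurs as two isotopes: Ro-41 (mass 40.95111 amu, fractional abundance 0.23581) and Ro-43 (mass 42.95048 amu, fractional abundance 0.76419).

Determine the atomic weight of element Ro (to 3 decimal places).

42.479 amu

Average mass = Σ (abundance × isotope mass) = 0.23581 × 40.95111 + 0.76419 × 42.95048
= 9.656681 + 32.822327 = 42.479008 amu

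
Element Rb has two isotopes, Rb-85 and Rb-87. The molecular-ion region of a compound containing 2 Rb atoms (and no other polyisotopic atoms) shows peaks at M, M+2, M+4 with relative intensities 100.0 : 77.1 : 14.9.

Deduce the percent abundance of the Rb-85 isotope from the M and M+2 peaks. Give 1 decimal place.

Let p = fractional abundance of Rb-85. I(M+2)/I(M) = [C(2,1)·p^1·(1−p)] / p^2 = 2·(1−p)/p = 77.1/100.0 = 0.7710
(1−p)/p = 0.7710/2 = 0.3855  ⇒  p = 1/(1 + 0.3855) = 0.7218
Rb-85: 72.2%, Rb-87: 27.8%.

72.2%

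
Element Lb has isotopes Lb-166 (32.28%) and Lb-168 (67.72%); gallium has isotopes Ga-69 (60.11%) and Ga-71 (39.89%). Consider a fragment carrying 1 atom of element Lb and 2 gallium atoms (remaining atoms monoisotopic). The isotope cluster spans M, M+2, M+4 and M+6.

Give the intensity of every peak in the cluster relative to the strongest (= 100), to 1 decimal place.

Element Lb pattern (n=1): 0.3228 : 0.6772
Gallium pattern (n=2): 0.36132121 : 0.47955758 : 0.15912121
Convolve the two distributions (both contribute in 2-u steps):
  M: 0.3228×0.36132121 = 0.116634
  M+2: 0.3228×0.47955758 + 0.6772×0.36132121 = 0.399488
  M+4: 0.3228×0.15912121 + 0.6772×0.47955758 = 0.376121
  M+6: 0.6772×0.15912121 = 0.107757
Scale to base peak (0.399488) = 100: 29.2 : 100.0 : 94.2 : 27.0

29.2 : 100.0 : 94.2 : 27.0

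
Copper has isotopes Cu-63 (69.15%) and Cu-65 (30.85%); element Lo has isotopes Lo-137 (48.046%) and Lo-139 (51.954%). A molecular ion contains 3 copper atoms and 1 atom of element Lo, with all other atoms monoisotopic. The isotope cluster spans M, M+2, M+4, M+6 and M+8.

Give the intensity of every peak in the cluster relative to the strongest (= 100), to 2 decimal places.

Copper pattern (n=3): 0.33065611 : 0.44254842 : 0.19743483 : 0.02936064
Element Lo pattern (n=1): 0.48046 : 0.51954
Convolve the two distributions (both contribute in 2-u steps):
  M: 0.33065611×0.48046 = 0.158867
  M+2: 0.33065611×0.51954 + 0.44254842×0.48046 = 0.384416
  M+4: 0.44254842×0.51954 + 0.19743483×0.48046 = 0.324781
  M+6: 0.19743483×0.51954 + 0.02936064×0.48046 = 0.116682
  M+8: 0.02936064×0.51954 = 0.015254
Scale to base peak (0.384416) = 100: 41.33 : 100.00 : 84.49 : 30.35 : 3.97

41.33 : 100.00 : 84.49 : 30.35 : 3.97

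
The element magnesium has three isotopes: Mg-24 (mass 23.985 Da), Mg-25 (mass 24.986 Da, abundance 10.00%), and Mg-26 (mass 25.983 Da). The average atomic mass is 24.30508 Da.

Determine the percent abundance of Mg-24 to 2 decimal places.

Let x and y be the fractions of Mg-24 and Mg-26. Then x + y = 1 − 0.1000 = 0.9000 and 23.985x + 25.983y = 24.30508 − 0.1000×24.986 = 21.80648.
Substituting: 23.985x + 25.983(0.9000 − x) = 21.80648
(23.985 − 25.983)x = -1.57822  ⇒  x = 0.78990, y = 0.11010
Mg-24: 78.99%, Mg-26: 11.01%.

78.99%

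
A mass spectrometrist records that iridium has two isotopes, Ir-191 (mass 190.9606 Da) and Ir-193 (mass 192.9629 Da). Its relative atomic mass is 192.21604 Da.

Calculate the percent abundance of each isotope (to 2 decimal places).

With x = fraction of Ir-191 (so Ir-193 is 1 − x):
190.9606·x + 192.9629·(1 − x) = 192.21604
(190.9606 − 192.9629)·x = 192.21604 − 192.9629
x = -0.74686 / -2.0023 = 0.37300 → 37.30% Ir-191, 62.70% Ir-193.

Ir-191: 37.30%, Ir-193: 62.70%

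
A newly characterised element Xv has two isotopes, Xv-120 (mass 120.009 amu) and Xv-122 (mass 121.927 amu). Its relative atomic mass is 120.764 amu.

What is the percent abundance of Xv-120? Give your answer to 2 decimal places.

60.64%

With x = fraction of Xv-120 (so Xv-122 is 1 − x):
120.009·x + 121.927·(1 − x) = 120.764
(120.009 − 121.927)·x = 120.764 − 121.927
x = -1.163 / -1.918 = 0.60636 → 60.64% Xv-120, 39.36% Xv-122.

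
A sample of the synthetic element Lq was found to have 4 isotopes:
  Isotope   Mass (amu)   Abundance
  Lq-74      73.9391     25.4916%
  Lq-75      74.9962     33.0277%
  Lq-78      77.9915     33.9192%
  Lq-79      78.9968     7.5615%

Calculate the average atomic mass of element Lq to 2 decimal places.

76.05 amu

Weight each isotope mass by its fractional abundance: 0.254916 × 73.9391 + 0.330277 × 74.9962 + 0.339192 × 77.9915 + 0.075615 × 78.9968
= 18.84826 + 24.76952 + 26.45409 + 5.97334 = 76.04521 amu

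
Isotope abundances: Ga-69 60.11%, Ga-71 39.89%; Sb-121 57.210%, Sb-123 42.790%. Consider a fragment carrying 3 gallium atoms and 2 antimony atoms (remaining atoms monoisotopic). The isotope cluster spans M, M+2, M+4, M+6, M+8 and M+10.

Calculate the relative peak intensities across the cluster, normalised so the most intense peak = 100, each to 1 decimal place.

Gallium pattern (n=3): 0.21719018 : 0.43239309 : 0.28694328 : 0.06347345
Antimony pattern (n=2): 0.32729841 : 0.48960318 : 0.18309841
Convolve the two distributions (both contribute in 2-u steps):
  M: 0.21719018×0.32729841 = 0.071086
  M+2: 0.21719018×0.48960318 + 0.43239309×0.32729841 = 0.247859
  M+4: 0.21719018×0.18309841 + 0.43239309×0.48960318 + 0.28694328×0.32729841 = 0.345384
  M+6: 0.43239309×0.18309841 + 0.28694328×0.48960318 + 0.06347345×0.32729841 = 0.240434
  M+8: 0.28694328×0.18309841 + 0.06347345×0.48960318 = 0.083616
  M+10: 0.06347345×0.18309841 = 0.011622
Scale to base peak (0.345384) = 100: 20.6 : 71.8 : 100.0 : 69.6 : 24.2 : 3.4

20.6 : 71.8 : 100.0 : 69.6 : 24.2 : 3.4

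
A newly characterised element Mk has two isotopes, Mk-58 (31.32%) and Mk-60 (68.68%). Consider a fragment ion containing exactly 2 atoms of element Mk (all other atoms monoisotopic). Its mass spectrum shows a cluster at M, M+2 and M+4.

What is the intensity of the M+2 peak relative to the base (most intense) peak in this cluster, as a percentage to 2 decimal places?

91.21%

(0.3132 + 0.6868)^2 gives M 0.0981, M+2 0.4302, M+4 0.4717; the largest is M+4.
P(M+4) = C(2,2) × 0.3132^0 × 0.6868^2 = 1 × 1.0000 × 0.47169424 = 0.471694 (base)
P(M+2) = C(2,1) × 0.3132^1 × 0.6868^1 = 2 × 0.3132 × 0.6868 = 0.430212
Relative intensity = 0.430212 / 0.471694 × 100 = 91.21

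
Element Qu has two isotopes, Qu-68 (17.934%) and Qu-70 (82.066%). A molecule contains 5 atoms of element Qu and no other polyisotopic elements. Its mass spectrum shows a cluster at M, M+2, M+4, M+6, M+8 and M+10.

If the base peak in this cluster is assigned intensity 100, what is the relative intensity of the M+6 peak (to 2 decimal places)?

(0.17934 + 0.82066)^5 gives M 0.0002, M+2 0.0042, M+4 0.0388, M+6 0.1778, M+8 0.4067, M+10 0.3722; the largest is M+8.
P(M+8) = C(5,4) × 0.17934^1 × 0.82066^4 = 5 × 0.17934 × 0.45357913 = 0.406724 (base)
P(M+6) = C(5,3) × 0.17934^2 × 0.82066^3 = 10 × 0.03216284 × 0.55270042 = 0.177764
Relative intensity = 0.177764 / 0.406724 × 100 = 43.71

43.71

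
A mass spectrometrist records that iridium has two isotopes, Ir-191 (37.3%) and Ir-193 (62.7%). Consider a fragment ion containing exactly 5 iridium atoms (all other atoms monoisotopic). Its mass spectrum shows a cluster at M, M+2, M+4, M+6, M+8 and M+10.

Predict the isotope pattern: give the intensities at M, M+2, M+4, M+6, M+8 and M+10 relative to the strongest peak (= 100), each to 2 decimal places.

The 5 Ir atoms are independent, so intensities follow the terms of (0.373 + 0.627)^5.
P(M) = 0.373^5 = 0.007220
P(M+2) = 5 × 0.373^4 × 0.627^1 = 0.060684
P(M+4) = 10 × 0.373^3 × 0.627^2 = 0.204015
P(M+6) = 10 × 0.373^2 × 0.627^3 = 0.342942
P(M+8) = 5 × 0.373^1 × 0.627^4 = 0.288237
P(M+10) = 0.627^5 = 0.096903
The M+6 peak is largest (0.342942); scaling to 100 gives 2.11 : 17.70 : 59.49 : 100.00 : 84.05 : 28.26.

2.11 : 17.70 : 59.49 : 100.00 : 84.05 : 28.26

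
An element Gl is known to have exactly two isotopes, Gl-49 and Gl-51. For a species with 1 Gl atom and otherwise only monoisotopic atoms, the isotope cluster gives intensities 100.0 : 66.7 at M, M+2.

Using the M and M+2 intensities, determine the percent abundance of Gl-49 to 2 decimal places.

59.99%

Let p = fractional abundance of Gl-49. I(M+2)/I(M) = [C(1,1)·p^0·(1−p)] / p^1 = 1·(1−p)/p = 66.7/100.0 = 0.6670
(1−p)/p = 0.6670/1 = 0.6670  ⇒  p = 1/(1 + 0.6670) = 0.5999
Gl-49: 59.99%, Gl-51: 40.01%.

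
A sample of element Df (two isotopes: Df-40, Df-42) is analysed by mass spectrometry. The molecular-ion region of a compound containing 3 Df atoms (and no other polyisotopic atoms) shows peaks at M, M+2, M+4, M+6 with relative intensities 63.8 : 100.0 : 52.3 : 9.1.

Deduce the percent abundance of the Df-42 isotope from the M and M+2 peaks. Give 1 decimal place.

Write p for the Df-40 fraction. I(M+2)/I(M) = [C(3,1)·p^2·(1−p)] / p^3 = 3·(1−p)/p = 100.0/63.8 = 1.5674
(1−p)/p = 1.5674/3 = 0.5225  ⇒  p = 1/(1 + 0.5225) = 0.6568
Df-40: 65.7%, Df-42: 34.3%.

34.3%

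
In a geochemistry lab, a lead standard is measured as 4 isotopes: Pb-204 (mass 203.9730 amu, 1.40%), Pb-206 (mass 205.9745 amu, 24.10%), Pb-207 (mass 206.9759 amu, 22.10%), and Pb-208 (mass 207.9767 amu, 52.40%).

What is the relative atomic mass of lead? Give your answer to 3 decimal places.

207.217 amu

The abundance-weighted mean is 0.0140 × 203.9730 + 0.2410 × 205.9745 + 0.2210 × 206.9759 + 0.5240 × 207.9767
= 2.85562 + 49.63985 + 45.74167 + 108.97979 = 207.21693 amu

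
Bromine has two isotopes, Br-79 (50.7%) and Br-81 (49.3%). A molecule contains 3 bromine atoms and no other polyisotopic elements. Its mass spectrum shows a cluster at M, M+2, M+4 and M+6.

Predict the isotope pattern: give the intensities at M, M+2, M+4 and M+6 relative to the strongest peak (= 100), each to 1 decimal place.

Each Br atom is independently Br-79 (p = 0.507) or Br-81 (q = 0.493); the cluster is the binomial expansion (p + q)^3.
P(M) = 0.507^3 = 0.130324
P(M+2) = 3 × 0.507^2 × 0.493^1 = 0.380175
P(M+4) = 3 × 0.507^1 × 0.493^2 = 0.369678
P(M+6) = 0.493^3 = 0.119823
The M+2 peak is largest (0.380175); scaling to 100 gives 34.3 : 100.0 : 97.2 : 31.5.

34.3 : 100.0 : 97.2 : 31.5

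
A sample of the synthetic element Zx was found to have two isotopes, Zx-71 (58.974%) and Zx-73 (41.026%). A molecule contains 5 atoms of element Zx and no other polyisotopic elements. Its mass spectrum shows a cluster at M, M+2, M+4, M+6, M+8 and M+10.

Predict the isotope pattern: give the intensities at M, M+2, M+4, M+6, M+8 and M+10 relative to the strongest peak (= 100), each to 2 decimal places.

Each Zx atom is independently Zx-71 (p = 0.58974) or Zx-73 (q = 0.41026); the cluster is the binomial expansion (p + q)^5.
P(M) = 0.58974^5 = 0.071335
P(M+2) = 5 × 0.58974^4 × 0.41026^1 = 0.248126
P(M+4) = 10 × 0.58974^3 × 0.41026^2 = 0.345223
P(M+6) = 10 × 0.58974^2 × 0.41026^3 = 0.240159
P(M+8) = 5 × 0.58974^1 × 0.41026^4 = 0.083535
P(M+10) = 0.41026^5 = 0.011622
The M+4 peak is largest (0.345223); scaling to 100 gives 20.66 : 71.87 : 100.00 : 69.57 : 24.20 : 3.37.

20.66 : 71.87 : 100.00 : 69.57 : 24.20 : 3.37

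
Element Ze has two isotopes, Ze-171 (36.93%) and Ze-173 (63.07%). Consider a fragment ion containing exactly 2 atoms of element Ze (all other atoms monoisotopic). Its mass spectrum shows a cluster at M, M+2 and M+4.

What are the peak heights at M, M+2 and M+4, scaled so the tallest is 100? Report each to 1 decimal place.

29.3 : 100.0 : 85.4

Each Ze atom is independently Ze-171 (p = 0.3693) or Ze-173 (q = 0.6307); the cluster is the binomial expansion (p + q)^2.
P(M) = 0.3693^2 = 0.136382
P(M+2) = 2 × 0.3693^1 × 0.6307^1 = 0.465835
P(M+4) = 0.6307^2 = 0.397782
The M+2 peak is largest (0.465835); scaling to 100 gives 29.3 : 100.0 : 85.4.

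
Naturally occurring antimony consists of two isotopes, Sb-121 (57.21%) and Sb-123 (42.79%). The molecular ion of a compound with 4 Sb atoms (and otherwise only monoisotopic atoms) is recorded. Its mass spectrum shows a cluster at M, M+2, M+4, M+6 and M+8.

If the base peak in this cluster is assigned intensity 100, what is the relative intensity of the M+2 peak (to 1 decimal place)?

(0.5721 + 0.4279)^4 gives M 0.1071, M+2 0.3205, M+4 0.3596, M+6 0.1793, M+8 0.0335; the largest is M+4.
P(M+4) = C(4,2) × 0.5721^2 × 0.4279^2 = 6 × 0.32729841 × 0.18309841 = 0.359567 (base)
P(M+2) = C(4,1) × 0.5721^3 × 0.4279^1 = 4 × 0.18724742 × 0.4279 = 0.320493
Relative intensity = 0.320493 / 0.359567 × 100 = 89.1

89.1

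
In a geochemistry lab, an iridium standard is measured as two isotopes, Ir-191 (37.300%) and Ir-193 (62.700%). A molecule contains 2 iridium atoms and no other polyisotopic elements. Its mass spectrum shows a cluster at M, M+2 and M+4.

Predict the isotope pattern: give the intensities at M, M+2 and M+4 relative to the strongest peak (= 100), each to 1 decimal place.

29.7 : 100.0 : 84.0

Expanding (0.37300 + 0.62700)^2:
P(M) = 0.37300^2 = 0.139129
P(M+2) = 2 × 0.37300^1 × 0.62700^1 = 0.467742
P(M+4) = 0.62700^2 = 0.393129
The M+2 peak is largest (0.467742); scaling to 100 gives 29.7 : 100.0 : 84.0.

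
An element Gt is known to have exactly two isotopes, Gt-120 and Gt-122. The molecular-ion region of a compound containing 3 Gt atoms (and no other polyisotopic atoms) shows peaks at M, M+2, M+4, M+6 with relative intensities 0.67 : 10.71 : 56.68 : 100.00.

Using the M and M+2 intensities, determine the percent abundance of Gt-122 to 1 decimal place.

Let p = fractional abundance of Gt-120. I(M+2)/I(M) = [C(3,1)·p^2·(1−p)] / p^3 = 3·(1−p)/p = 10.71/0.67 = 15.9851
(1−p)/p = 15.9851/3 = 5.3284  ⇒  p = 1/(1 + 5.3284) = 0.1580
Gt-120: 15.8%, Gt-122: 84.2%.

84.2%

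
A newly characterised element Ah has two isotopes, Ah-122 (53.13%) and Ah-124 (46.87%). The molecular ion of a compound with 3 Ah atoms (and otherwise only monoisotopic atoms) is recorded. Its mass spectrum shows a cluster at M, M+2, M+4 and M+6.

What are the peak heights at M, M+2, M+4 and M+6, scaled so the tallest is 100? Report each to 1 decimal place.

37.8 : 100.0 : 88.2 : 25.9

Expanding (0.5313 + 0.4687)^3:
P(M) = 0.5313^3 = 0.149975
P(M+2) = 3 × 0.5313^2 × 0.4687^1 = 0.396913
P(M+4) = 3 × 0.5313^1 × 0.4687^2 = 0.350147
P(M+6) = 0.4687^3 = 0.102964
The M+2 peak is largest (0.396913); scaling to 100 gives 37.8 : 100.0 : 88.2 : 25.9.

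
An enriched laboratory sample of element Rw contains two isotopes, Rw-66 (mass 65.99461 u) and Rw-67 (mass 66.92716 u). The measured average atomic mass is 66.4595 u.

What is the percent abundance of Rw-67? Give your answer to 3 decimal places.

49.851%

Writing the weighted mean with unknown fraction x of Rw-66:
65.99461·x + 66.92716·(1 − x) = 66.4595
(65.99461 − 66.92716)·x = 66.4595 − 66.92716
x = -0.46766 / -0.93255 = 0.50149 → 50.149% Rw-66, 49.851% Rw-67.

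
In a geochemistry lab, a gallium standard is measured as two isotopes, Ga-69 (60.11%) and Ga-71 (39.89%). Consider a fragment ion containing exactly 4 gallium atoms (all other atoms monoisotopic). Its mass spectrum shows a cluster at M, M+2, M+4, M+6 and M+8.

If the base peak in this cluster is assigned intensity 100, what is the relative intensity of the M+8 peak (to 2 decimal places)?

7.31

Binomial terms of (0.6011 + 0.3989)^4: M 0.1306, M+2 0.3465, M+4 0.3450, M+6 0.1526, M+8 0.0253 → M+2 is the base peak.
P(M+2) = C(4,1) × 0.6011^3 × 0.3989^1 = 4 × 0.21719018 × 0.3989 = 0.346549 (base)
P(M+8) = C(4,4) × 0.6011^0 × 0.3989^4 = 1 × 1.0000 × 0.02531956 = 0.025320
Relative intensity = 0.025320 / 0.346549 × 100 = 7.31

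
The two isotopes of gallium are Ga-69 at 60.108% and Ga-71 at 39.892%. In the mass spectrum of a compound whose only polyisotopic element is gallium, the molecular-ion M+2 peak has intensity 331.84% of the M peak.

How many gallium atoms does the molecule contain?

The M+2/M ratio from n Ga atoms is n · q/p = n · 0.39892/0.60108.
n = 3.3184 × 0.60108/0.39892 = 5.00 ≈ 5

5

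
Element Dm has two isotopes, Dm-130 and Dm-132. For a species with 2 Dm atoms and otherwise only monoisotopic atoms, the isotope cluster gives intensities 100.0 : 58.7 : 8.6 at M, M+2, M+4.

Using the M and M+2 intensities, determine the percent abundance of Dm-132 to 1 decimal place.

If p is the fraction of Dm that is Dm-130, then I(M+2)/I(M) = [C(2,1)·p^1·(1−p)] / p^2 = 2·(1−p)/p = 58.7/100.0 = 0.5870
(1−p)/p = 0.5870/2 = 0.2935  ⇒  p = 1/(1 + 0.2935) = 0.7731
Dm-130: 77.3%, Dm-132: 22.7%.

22.7%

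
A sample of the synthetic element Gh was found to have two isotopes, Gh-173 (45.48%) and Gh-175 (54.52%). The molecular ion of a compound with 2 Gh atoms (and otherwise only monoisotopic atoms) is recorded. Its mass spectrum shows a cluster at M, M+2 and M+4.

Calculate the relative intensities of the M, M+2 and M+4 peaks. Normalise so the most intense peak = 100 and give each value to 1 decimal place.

41.7 : 100.0 : 59.9

Each Gh atom is independently Gh-173 (p = 0.4548) or Gh-175 (q = 0.5452); the cluster is the binomial expansion (p + q)^2.
P(M) = 0.4548^2 = 0.206843
P(M+2) = 2 × 0.4548^1 × 0.5452^1 = 0.495914
P(M+4) = 0.5452^2 = 0.297243
The M+2 peak is largest (0.495914); scaling to 100 gives 41.7 : 100.0 : 59.9.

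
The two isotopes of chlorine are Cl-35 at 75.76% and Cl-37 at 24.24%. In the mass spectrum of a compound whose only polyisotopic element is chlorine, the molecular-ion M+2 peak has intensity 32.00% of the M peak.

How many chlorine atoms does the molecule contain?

1

With n Cl atoms, P(M+2)/P(M) = C(n,1)·p^(n−1)q / p^n = n·q/p = n · 0.2424/0.7576.
n = 0.3200 × 0.7576/0.2424 = 1.00 ≈ 1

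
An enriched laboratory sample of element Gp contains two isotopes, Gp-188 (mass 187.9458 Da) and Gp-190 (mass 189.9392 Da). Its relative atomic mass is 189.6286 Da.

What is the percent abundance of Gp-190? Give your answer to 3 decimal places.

84.419%

Let x be the fractional abundance of Gp-188; then Gp-190 has abundance 1 − x.
187.9458·x + 189.9392·(1 − x) = 189.6286
(187.9458 − 189.9392)·x = 189.6286 − 189.9392
x = -0.3106 / -1.9934 = 0.15581 → 15.581% Gp-188, 84.419% Gp-190.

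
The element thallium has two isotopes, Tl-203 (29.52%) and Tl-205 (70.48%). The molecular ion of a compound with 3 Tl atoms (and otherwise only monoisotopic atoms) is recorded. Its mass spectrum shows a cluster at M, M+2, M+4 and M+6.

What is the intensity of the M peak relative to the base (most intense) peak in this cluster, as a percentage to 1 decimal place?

Binomial terms of (0.2952 + 0.7048)^3: M 0.0257, M+2 0.1843, M+4 0.4399, M+6 0.3501 → M+4 is the base peak.
P(M+4) = C(3,2) × 0.2952^1 × 0.7048^2 = 3 × 0.2952 × 0.49674304 = 0.439916 (base)
P(M) = C(3,0) × 0.2952^3 × 0.7048^0 = 1 × 0.02572463 × 1.0000 = 0.025725
Relative intensity = 0.025725 / 0.439916 × 100 = 5.8

5.8%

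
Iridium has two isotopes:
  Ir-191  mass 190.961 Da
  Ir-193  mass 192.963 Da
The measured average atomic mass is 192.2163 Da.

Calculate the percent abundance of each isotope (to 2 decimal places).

Ir-191: 37.30%, Ir-193: 62.70%

Writing the weighted mean with unknown fraction x of Ir-191:
190.961·x + 192.963·(1 − x) = 192.2163
(190.961 − 192.963)·x = 192.2163 − 192.963
x = -0.7467 / -2.002 = 0.37298 → 37.30% Ir-191, 62.70% Ir-193.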